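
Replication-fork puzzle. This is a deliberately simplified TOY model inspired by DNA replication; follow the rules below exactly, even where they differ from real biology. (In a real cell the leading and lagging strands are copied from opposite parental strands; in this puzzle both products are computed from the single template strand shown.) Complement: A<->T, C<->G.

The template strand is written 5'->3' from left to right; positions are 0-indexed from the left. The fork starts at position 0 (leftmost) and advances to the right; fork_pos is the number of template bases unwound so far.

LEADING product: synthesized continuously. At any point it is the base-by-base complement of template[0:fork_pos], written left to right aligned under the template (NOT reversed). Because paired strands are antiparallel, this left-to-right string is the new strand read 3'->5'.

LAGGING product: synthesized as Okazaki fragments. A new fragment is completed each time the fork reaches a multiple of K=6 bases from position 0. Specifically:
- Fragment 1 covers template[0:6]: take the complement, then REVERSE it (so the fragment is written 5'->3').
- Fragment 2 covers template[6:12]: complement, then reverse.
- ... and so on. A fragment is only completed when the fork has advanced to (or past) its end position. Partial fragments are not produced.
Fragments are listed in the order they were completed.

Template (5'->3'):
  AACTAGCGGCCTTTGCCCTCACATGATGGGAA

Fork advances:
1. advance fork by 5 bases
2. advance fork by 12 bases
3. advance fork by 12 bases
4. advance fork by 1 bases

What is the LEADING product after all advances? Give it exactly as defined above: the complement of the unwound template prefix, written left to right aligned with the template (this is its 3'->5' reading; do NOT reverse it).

Answer: TTGATCGCCGGAAACGGGAGTGTACTACCC

Derivation:
Step 1: advance 5 -> fork_pos = 0 + 5 = 5.
Step 2: advance 12 -> fork_pos = 5 + 12 = 17.
Step 3: advance 12 -> fork_pos = 17 + 12 = 29.
Step 4: advance 1 -> fork_pos = 29 + 1 = 30.
Unwound prefix: template[0:30] = AACTAGCGGCCTTTGCCCTCACATGATGGG
Complement it base by base (A<->T, C<->G), keeping left-to-right order:
  [0:5] AACTA -> TTGAT
  [5:10] GCGGC -> CGCCG
  [10:15] CTTTG -> GAAAC
  [15:20] CCCTC -> GGGAG
  [20:25] ACATG -> TGTAC
  [25:30] ATGGG -> TACCC
Concatenate: TTGATCGCCGGAAACGGGAGTGTACTACCC (length 30; written aligned with the template, i.e. 3'->5').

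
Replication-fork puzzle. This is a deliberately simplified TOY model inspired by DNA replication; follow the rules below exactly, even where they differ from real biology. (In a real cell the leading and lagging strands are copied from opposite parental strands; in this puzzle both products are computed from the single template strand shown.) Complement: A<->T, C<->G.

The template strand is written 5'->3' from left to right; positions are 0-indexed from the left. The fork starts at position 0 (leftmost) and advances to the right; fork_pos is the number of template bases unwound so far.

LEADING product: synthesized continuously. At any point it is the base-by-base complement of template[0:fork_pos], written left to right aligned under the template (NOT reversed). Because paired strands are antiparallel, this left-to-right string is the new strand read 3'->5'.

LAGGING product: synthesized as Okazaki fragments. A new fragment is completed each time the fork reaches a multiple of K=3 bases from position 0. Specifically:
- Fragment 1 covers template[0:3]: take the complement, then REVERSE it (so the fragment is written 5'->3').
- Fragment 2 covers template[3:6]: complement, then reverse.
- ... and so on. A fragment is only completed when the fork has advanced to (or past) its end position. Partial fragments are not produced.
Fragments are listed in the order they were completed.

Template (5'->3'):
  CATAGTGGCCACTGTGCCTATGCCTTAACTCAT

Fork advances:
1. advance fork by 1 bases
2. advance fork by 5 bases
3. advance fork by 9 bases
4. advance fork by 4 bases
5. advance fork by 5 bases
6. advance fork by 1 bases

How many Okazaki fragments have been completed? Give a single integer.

Step 1: advance 1 -> fork_pos = 0 + 1 = 1. Next multiple of 3 is 3 (not reached); still 0 fragment(s).
Step 2: advance 5 -> fork_pos = 1 + 5 = 6. Reached multiple(s) of 3: 3, 6 -> fragments 1-2 completed (2 total).
Step 3: advance 9 -> fork_pos = 6 + 9 = 15. Reached multiple(s) of 3: 9, 12, 15 -> fragments 3-5 completed (5 total).
Step 4: advance 4 -> fork_pos = 15 + 4 = 19. Reached multiple(s) of 3: 18 -> fragment 6 completed (6 total).
Step 5: advance 5 -> fork_pos = 19 + 5 = 24. Reached multiple(s) of 3: 21, 24 -> fragments 7-8 completed (8 total).
Step 6: advance 1 -> fork_pos = 24 + 1 = 25. Next multiple of 3 is 27 (not reached); still 8 fragment(s).
Check: final fork_pos = 25; the multiples of 3 that are <= 25 are 3..24 -> 25 // 3 = 8 completed fragment(s).

Answer: 8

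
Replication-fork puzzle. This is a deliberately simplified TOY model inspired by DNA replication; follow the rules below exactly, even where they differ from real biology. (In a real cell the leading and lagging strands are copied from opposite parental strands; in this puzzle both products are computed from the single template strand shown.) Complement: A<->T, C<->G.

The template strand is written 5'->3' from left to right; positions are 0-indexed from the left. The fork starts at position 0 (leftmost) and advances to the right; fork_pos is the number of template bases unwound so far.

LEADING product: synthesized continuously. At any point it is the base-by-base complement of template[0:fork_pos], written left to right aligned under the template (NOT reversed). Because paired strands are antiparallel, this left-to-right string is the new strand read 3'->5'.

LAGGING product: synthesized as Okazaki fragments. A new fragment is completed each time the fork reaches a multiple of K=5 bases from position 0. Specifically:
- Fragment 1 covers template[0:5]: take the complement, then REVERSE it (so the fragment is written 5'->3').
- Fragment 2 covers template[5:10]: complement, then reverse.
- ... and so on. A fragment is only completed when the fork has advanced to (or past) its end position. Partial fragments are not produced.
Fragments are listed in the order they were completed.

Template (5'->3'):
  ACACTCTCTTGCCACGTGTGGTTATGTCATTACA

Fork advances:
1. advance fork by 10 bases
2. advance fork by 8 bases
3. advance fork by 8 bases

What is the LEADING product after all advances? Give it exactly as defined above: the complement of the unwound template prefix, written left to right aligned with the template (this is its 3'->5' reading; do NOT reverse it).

Answer: TGTGAGAGAACGGTGCACACCAATAC

Derivation:
Step 1: advance 10 -> fork_pos = 0 + 10 = 10.
Step 2: advance 8 -> fork_pos = 10 + 8 = 18.
Step 3: advance 8 -> fork_pos = 18 + 8 = 26.
Unwound prefix: template[0:26] = ACACTCTCTTGCCACGTGTGGTTATG
Complement it base by base (A<->T, C<->G), keeping left-to-right order:
  [0:5] ACACT -> TGTGA
  [5:10] CTCTT -> GAGAA
  [10:15] GCCAC -> CGGTG
  [15:20] GTGTG -> CACAC
  [20:25] GTTAT -> CAATA
  [25:26] G -> C
Concatenate: TGTGAGAGAACGGTGCACACCAATAC (length 26; written aligned with the template, i.e. 3'->5').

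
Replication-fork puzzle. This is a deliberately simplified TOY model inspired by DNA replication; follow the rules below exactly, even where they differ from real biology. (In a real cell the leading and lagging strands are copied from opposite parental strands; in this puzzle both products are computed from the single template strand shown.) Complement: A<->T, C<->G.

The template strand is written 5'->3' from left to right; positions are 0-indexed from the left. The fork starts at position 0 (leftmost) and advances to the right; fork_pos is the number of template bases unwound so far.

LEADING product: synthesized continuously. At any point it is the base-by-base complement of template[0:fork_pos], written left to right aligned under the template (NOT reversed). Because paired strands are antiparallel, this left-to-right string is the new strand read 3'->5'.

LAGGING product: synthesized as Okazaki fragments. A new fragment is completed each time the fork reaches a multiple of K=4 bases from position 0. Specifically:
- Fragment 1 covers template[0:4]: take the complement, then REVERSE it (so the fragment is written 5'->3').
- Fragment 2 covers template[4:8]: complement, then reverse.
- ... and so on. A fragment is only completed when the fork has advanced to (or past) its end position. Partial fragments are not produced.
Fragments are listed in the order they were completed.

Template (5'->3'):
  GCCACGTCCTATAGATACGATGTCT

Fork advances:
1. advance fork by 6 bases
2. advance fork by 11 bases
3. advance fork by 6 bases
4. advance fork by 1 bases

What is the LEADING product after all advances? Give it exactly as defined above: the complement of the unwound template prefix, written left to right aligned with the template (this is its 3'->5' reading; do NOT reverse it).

Step 1: advance 6 -> fork_pos = 0 + 6 = 6.
Step 2: advance 11 -> fork_pos = 6 + 11 = 17.
Step 3: advance 6 -> fork_pos = 17 + 6 = 23.
Step 4: advance 1 -> fork_pos = 23 + 1 = 24.
Unwound prefix: template[0:24] = GCCACGTCCTATAGATACGATGTC
Complement it base by base (A<->T, C<->G), keeping left-to-right order:
  [0:5] GCCAC -> CGGTG
  [5:10] GTCCT -> CAGGA
  [10:15] ATAGA -> TATCT
  [15:20] TACGA -> ATGCT
  [20:24] TGTC -> ACAG
Concatenate: CGGTGCAGGATATCTATGCTACAG (length 24; written aligned with the template, i.e. 3'->5').

Answer: CGGTGCAGGATATCTATGCTACAG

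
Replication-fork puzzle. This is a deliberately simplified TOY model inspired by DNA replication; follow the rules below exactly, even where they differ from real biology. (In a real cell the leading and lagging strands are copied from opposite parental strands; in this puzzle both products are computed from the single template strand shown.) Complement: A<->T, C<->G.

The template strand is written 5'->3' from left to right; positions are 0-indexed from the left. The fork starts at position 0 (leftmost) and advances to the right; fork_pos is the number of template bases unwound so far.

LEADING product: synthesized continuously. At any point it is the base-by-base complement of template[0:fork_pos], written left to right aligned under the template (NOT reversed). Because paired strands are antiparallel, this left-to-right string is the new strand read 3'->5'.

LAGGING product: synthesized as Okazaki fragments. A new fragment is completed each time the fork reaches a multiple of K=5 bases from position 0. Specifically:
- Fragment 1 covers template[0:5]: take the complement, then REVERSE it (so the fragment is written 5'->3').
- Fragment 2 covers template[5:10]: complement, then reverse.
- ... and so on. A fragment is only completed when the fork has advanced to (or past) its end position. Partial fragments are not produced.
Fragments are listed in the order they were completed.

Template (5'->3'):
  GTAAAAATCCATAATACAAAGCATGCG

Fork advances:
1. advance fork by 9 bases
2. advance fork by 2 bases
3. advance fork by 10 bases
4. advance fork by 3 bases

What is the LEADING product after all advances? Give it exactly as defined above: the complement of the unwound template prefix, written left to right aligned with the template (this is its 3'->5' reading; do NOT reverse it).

Step 1: advance 9 -> fork_pos = 0 + 9 = 9.
Step 2: advance 2 -> fork_pos = 9 + 2 = 11.
Step 3: advance 10 -> fork_pos = 11 + 10 = 21.
Step 4: advance 3 -> fork_pos = 21 + 3 = 24.
Unwound prefix: template[0:24] = GTAAAAATCCATAATACAAAGCAT
Complement it base by base (A<->T, C<->G), keeping left-to-right order:
  [0:5] GTAAA -> CATTT
  [5:10] AATCC -> TTAGG
  [10:15] ATAAT -> TATTA
  [15:20] ACAAA -> TGTTT
  [20:24] GCAT -> CGTA
Concatenate: CATTTTTAGGTATTATGTTTCGTA (length 24; written aligned with the template, i.e. 3'->5').

Answer: CATTTTTAGGTATTATGTTTCGTA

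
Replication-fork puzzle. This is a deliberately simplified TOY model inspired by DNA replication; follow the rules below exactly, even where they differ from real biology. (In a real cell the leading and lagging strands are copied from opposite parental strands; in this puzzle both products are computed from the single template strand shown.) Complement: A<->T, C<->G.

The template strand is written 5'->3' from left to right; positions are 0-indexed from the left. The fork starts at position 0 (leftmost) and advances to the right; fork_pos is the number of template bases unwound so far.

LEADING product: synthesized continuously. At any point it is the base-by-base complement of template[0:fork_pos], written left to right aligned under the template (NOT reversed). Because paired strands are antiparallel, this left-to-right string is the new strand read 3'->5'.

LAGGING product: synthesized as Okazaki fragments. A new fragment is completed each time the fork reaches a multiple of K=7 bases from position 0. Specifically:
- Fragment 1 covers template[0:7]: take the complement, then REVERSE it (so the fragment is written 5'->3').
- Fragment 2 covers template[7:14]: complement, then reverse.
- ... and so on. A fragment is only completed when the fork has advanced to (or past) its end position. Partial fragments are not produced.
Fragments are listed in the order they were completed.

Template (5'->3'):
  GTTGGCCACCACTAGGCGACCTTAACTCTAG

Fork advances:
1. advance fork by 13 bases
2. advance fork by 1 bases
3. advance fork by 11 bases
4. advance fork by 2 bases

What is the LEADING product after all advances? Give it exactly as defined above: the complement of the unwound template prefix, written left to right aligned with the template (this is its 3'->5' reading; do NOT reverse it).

Answer: CAACCGGTGGTGATCCGCTGGAATTGA

Derivation:
Step 1: advance 13 -> fork_pos = 0 + 13 = 13.
Step 2: advance 1 -> fork_pos = 13 + 1 = 14.
Step 3: advance 11 -> fork_pos = 14 + 11 = 25.
Step 4: advance 2 -> fork_pos = 25 + 2 = 27.
Unwound prefix: template[0:27] = GTTGGCCACCACTAGGCGACCTTAACT
Complement it base by base (A<->T, C<->G), keeping left-to-right order:
  [0:5] GTTGG -> CAACC
  [5:10] CCACC -> GGTGG
  [10:15] ACTAG -> TGATC
  [15:20] GCGAC -> CGCTG
  [20:25] CTTAA -> GAATT
  [25:27] CT -> GA
Concatenate: CAACCGGTGGTGATCCGCTGGAATTGA (length 27; written aligned with the template, i.e. 3'->5').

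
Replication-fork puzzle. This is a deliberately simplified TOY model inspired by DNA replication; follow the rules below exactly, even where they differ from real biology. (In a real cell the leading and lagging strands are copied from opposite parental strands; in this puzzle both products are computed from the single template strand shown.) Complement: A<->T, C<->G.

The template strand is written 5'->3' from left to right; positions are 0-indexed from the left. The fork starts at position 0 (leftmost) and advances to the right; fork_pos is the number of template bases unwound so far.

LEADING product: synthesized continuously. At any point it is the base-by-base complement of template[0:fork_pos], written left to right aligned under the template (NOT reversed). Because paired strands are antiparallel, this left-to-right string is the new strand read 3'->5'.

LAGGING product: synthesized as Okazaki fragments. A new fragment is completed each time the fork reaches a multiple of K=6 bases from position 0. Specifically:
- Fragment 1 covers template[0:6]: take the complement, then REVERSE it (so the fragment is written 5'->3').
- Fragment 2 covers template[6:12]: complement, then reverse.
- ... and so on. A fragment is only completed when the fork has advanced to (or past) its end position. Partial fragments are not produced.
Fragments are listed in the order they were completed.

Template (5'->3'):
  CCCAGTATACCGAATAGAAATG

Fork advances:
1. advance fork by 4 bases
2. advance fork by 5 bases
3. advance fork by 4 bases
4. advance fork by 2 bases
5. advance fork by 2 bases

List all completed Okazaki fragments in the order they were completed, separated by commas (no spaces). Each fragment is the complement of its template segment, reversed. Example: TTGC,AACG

Answer: ACTGGG,CGGTAT

Derivation:
Step 1: advance 4 -> fork_pos = 0 + 4 = 4. Next multiple of 6 is 6 (not reached); still 0 fragment(s).
Step 2: advance 5 -> fork_pos = 4 + 5 = 9. Reached multiple(s) of 6: 6 -> fragment 1 completed (1 total).
Step 3: advance 4 -> fork_pos = 9 + 4 = 13. Reached multiple(s) of 6: 12 -> fragment 2 completed (2 total).
Step 4: advance 2 -> fork_pos = 13 + 2 = 15. Next multiple of 6 is 18 (not reached); still 2 fragment(s).
Step 5: advance 2 -> fork_pos = 15 + 2 = 17. Next multiple of 6 is 18 (not reached); still 2 fragment(s).
Final fork_pos = 17, so 2 fragment(s) are complete. Build each: template segment -> complement -> reverse.
Fragment 1: template[0:6] = CCCAGT -> complement GGGTCA -> reversed ACTGGG
Fragment 2: template[6:12] = ATACCG -> complement TATGGC -> reversed CGGTAT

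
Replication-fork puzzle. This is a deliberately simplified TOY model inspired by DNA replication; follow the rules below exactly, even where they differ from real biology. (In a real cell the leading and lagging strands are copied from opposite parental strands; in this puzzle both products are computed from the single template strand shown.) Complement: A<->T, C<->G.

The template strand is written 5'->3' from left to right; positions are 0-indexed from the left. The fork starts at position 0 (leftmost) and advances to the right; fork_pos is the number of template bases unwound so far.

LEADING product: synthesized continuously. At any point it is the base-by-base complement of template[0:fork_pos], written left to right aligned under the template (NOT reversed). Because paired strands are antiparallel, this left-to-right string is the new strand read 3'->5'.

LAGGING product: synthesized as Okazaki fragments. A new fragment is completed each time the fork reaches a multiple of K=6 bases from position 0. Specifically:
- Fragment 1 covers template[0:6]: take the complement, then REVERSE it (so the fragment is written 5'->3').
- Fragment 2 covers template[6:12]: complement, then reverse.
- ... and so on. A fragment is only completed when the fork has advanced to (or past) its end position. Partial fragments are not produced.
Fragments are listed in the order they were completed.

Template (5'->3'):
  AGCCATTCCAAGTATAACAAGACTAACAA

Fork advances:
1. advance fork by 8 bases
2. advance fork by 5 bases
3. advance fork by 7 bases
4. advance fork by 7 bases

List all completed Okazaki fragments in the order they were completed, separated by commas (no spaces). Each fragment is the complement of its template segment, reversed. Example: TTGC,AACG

Step 1: advance 8 -> fork_pos = 0 + 8 = 8. Reached multiple(s) of 6: 6 -> fragment 1 completed (1 total).
Step 2: advance 5 -> fork_pos = 8 + 5 = 13. Reached multiple(s) of 6: 12 -> fragment 2 completed (2 total).
Step 3: advance 7 -> fork_pos = 13 + 7 = 20. Reached multiple(s) of 6: 18 -> fragment 3 completed (3 total).
Step 4: advance 7 -> fork_pos = 20 + 7 = 27. Reached multiple(s) of 6: 24 -> fragment 4 completed (4 total).
Final fork_pos = 27, so 4 fragment(s) are complete. Build each: template segment -> complement -> reverse.
Fragment 1: template[0:6] = AGCCAT -> complement TCGGTA -> reversed ATGGCT
Fragment 2: template[6:12] = TCCAAG -> complement AGGTTC -> reversed CTTGGA
Fragment 3: template[12:18] = TATAAC -> complement ATATTG -> reversed GTTATA
Fragment 4: template[18:24] = AAGACT -> complement TTCTGA -> reversed AGTCTT

Answer: ATGGCT,CTTGGA,GTTATA,AGTCTT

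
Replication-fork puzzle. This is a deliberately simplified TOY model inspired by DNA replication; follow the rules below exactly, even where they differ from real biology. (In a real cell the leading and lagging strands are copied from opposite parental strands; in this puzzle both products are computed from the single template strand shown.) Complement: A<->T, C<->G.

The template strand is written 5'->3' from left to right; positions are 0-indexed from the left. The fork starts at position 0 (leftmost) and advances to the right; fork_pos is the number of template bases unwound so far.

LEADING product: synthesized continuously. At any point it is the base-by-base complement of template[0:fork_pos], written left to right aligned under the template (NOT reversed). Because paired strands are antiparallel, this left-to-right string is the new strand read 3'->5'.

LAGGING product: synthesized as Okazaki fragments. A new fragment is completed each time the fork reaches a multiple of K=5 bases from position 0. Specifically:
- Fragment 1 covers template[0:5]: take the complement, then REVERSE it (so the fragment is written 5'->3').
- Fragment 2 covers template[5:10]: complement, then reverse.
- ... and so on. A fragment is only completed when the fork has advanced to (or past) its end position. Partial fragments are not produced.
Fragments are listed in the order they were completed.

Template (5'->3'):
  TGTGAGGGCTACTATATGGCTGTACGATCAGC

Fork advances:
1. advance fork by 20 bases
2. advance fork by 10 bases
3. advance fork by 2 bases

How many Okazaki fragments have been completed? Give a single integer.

Step 1: advance 20 -> fork_pos = 0 + 20 = 20. Reached multiple(s) of 5: 5, 10, 15, 20 -> fragments 1-4 completed (4 total).
Step 2: advance 10 -> fork_pos = 20 + 10 = 30. Reached multiple(s) of 5: 25, 30 -> fragments 5-6 completed (6 total).
Step 3: advance 2 -> fork_pos = 30 + 2 = 32. Next multiple of 5 is 35 (not reached); still 6 fragment(s).
Check: final fork_pos = 32; the multiples of 5 that are <= 32 are 5..30 -> 32 // 5 = 6 completed fragment(s).

Answer: 6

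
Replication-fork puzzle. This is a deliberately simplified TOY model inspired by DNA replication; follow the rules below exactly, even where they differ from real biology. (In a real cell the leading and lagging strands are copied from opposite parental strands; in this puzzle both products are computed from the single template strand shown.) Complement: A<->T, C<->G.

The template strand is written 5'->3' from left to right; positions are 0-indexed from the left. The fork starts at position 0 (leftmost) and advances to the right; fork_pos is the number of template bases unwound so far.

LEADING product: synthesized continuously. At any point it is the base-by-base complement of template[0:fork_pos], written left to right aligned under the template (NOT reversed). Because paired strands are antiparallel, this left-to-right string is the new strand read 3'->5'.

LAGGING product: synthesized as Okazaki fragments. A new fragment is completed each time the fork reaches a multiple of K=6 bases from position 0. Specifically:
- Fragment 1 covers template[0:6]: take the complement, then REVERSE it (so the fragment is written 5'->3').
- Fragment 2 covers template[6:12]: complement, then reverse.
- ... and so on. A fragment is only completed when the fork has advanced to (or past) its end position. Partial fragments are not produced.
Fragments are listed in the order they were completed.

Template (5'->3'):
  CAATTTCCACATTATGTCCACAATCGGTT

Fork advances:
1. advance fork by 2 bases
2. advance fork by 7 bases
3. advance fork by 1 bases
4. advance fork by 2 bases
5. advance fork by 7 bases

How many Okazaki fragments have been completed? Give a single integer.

Answer: 3

Derivation:
Step 1: advance 2 -> fork_pos = 0 + 2 = 2. Next multiple of 6 is 6 (not reached); still 0 fragment(s).
Step 2: advance 7 -> fork_pos = 2 + 7 = 9. Reached multiple(s) of 6: 6 -> fragment 1 completed (1 total).
Step 3: advance 1 -> fork_pos = 9 + 1 = 10. Next multiple of 6 is 12 (not reached); still 1 fragment(s).
Step 4: advance 2 -> fork_pos = 10 + 2 = 12. Reached multiple(s) of 6: 12 -> fragment 2 completed (2 total).
Step 5: advance 7 -> fork_pos = 12 + 7 = 19. Reached multiple(s) of 6: 18 -> fragment 3 completed (3 total).
Check: final fork_pos = 19; the multiples of 6 that are <= 19 are 6..18 -> 19 // 6 = 3 completed fragment(s).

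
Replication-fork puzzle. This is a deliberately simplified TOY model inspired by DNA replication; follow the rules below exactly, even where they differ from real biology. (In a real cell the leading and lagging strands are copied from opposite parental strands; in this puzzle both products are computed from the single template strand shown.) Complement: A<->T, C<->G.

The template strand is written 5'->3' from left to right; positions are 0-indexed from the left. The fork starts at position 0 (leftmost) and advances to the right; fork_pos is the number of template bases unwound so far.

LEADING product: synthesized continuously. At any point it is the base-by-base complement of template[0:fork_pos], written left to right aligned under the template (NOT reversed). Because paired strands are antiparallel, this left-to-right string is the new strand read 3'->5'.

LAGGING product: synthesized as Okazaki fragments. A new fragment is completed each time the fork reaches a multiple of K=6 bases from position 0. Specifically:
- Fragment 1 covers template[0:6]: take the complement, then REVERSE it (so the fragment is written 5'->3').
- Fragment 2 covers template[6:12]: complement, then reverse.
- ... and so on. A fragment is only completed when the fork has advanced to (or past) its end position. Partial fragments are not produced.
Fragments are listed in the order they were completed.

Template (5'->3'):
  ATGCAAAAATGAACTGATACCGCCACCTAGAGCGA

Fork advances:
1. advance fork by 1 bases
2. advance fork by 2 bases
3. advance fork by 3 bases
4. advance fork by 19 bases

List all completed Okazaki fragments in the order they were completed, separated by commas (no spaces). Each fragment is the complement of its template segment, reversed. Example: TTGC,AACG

Step 1: advance 1 -> fork_pos = 0 + 1 = 1. Next multiple of 6 is 6 (not reached); still 0 fragment(s).
Step 2: advance 2 -> fork_pos = 1 + 2 = 3. Next multiple of 6 is 6 (not reached); still 0 fragment(s).
Step 3: advance 3 -> fork_pos = 3 + 3 = 6. Reached multiple(s) of 6: 6 -> fragment 1 completed (1 total).
Step 4: advance 19 -> fork_pos = 6 + 19 = 25. Reached multiple(s) of 6: 12, 18, 24 -> fragments 2-4 completed (4 total).
Final fork_pos = 25, so 4 fragment(s) are complete. Build each: template segment -> complement -> reverse.
Fragment 1: template[0:6] = ATGCAA -> complement TACGTT -> reversed TTGCAT
Fragment 2: template[6:12] = AAATGA -> complement TTTACT -> reversed TCATTT
Fragment 3: template[12:18] = ACTGAT -> complement TGACTA -> reversed ATCAGT
Fragment 4: template[18:24] = ACCGCC -> complement TGGCGG -> reversed GGCGGT

Answer: TTGCAT,TCATTT,ATCAGT,GGCGGT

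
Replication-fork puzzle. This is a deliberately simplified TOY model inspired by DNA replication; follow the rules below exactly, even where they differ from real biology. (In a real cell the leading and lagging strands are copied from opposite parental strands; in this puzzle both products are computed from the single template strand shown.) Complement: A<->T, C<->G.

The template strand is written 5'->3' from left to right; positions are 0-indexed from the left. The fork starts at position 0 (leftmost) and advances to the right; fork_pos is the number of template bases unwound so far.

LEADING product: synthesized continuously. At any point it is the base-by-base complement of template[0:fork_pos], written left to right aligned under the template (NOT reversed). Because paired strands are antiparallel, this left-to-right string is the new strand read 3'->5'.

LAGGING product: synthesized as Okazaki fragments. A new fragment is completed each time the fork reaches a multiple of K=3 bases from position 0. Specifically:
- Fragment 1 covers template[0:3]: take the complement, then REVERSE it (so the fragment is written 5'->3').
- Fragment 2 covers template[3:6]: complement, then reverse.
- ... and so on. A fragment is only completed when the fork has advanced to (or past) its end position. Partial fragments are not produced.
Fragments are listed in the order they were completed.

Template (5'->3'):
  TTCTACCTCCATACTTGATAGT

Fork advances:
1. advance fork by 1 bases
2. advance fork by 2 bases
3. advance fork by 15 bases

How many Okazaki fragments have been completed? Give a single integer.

Step 1: advance 1 -> fork_pos = 0 + 1 = 1. Next multiple of 3 is 3 (not reached); still 0 fragment(s).
Step 2: advance 2 -> fork_pos = 1 + 2 = 3. Reached multiple(s) of 3: 3 -> fragment 1 completed (1 total).
Step 3: advance 15 -> fork_pos = 3 + 15 = 18. Reached multiple(s) of 3: 6, 9, 12, 15, 18 -> fragments 2-6 completed (6 total).
Check: final fork_pos = 18; the multiples of 3 that are <= 18 are 3..18 -> 18 // 3 = 6 completed fragment(s).

Answer: 6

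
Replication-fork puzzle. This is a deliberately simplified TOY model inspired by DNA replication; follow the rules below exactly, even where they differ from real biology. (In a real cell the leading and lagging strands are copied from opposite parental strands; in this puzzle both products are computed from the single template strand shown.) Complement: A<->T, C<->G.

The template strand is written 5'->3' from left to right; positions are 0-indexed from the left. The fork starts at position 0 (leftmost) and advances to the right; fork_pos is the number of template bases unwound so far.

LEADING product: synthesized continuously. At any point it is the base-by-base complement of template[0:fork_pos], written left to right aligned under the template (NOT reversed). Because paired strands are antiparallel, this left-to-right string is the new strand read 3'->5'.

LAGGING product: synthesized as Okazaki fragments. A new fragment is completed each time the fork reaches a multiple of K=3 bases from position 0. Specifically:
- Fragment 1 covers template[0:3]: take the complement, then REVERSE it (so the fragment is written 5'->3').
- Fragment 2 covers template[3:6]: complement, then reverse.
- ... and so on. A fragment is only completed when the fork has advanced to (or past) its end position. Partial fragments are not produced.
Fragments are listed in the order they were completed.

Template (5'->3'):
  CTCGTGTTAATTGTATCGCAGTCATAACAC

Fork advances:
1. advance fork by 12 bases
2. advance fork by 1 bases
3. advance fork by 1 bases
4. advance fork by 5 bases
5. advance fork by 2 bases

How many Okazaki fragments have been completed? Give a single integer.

Answer: 7

Derivation:
Step 1: advance 12 -> fork_pos = 0 + 12 = 12. Reached multiple(s) of 3: 3, 6, 9, 12 -> fragments 1-4 completed (4 total).
Step 2: advance 1 -> fork_pos = 12 + 1 = 13. Next multiple of 3 is 15 (not reached); still 4 fragment(s).
Step 3: advance 1 -> fork_pos = 13 + 1 = 14. Next multiple of 3 is 15 (not reached); still 4 fragment(s).
Step 4: advance 5 -> fork_pos = 14 + 5 = 19. Reached multiple(s) of 3: 15, 18 -> fragments 5-6 completed (6 total).
Step 5: advance 2 -> fork_pos = 19 + 2 = 21. Reached multiple(s) of 3: 21 -> fragment 7 completed (7 total).
Check: final fork_pos = 21; the multiples of 3 that are <= 21 are 3..21 -> 21 // 3 = 7 completed fragment(s).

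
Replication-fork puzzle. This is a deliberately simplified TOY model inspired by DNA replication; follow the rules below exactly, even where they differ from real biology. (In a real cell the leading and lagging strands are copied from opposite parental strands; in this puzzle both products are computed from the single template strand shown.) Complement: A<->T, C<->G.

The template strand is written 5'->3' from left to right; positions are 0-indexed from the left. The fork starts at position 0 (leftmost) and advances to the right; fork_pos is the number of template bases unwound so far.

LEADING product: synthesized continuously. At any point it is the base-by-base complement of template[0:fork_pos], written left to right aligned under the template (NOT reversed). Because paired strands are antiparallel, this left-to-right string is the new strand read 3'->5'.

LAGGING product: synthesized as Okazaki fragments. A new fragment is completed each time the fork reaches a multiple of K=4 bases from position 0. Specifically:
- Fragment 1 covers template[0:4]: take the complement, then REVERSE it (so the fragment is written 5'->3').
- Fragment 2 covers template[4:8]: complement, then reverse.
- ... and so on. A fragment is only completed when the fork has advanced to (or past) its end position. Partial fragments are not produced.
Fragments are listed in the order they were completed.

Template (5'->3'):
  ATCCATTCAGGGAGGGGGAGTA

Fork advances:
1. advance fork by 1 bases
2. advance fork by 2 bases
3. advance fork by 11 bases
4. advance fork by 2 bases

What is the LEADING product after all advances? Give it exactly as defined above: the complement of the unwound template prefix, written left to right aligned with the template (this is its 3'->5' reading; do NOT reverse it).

Step 1: advance 1 -> fork_pos = 0 + 1 = 1.
Step 2: advance 2 -> fork_pos = 1 + 2 = 3.
Step 3: advance 11 -> fork_pos = 3 + 11 = 14.
Step 4: advance 2 -> fork_pos = 14 + 2 = 16.
Unwound prefix: template[0:16] = ATCCATTCAGGGAGGG
Complement it base by base (A<->T, C<->G), keeping left-to-right order:
  [0:5] ATCCA -> TAGGT
  [5:10] TTCAG -> AAGTC
  [10:15] GGAGG -> CCTCC
  [15:16] G -> C
Concatenate: TAGGTAAGTCCCTCCC (length 16; written aligned with the template, i.e. 3'->5').

Answer: TAGGTAAGTCCCTCCC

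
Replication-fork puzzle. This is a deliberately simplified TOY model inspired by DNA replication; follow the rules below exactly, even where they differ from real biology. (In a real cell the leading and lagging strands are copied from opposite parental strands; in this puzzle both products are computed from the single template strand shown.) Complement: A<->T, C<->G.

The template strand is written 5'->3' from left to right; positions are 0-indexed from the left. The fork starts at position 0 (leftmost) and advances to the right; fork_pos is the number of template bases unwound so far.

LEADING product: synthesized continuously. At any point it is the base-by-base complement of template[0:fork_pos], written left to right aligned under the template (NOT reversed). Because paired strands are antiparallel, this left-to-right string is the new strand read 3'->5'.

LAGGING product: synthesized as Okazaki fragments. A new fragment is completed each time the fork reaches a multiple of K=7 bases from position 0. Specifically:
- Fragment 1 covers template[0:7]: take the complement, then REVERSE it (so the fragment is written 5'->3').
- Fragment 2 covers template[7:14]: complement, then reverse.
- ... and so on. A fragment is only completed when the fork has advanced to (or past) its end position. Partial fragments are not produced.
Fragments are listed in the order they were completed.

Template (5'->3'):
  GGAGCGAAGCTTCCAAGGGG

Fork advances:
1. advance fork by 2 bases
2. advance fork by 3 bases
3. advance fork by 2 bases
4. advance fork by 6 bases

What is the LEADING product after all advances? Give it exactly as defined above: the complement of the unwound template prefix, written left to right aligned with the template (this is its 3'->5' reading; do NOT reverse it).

Answer: CCTCGCTTCGAAG

Derivation:
Step 1: advance 2 -> fork_pos = 0 + 2 = 2.
Step 2: advance 3 -> fork_pos = 2 + 3 = 5.
Step 3: advance 2 -> fork_pos = 5 + 2 = 7.
Step 4: advance 6 -> fork_pos = 7 + 6 = 13.
Unwound prefix: template[0:13] = GGAGCGAAGCTTC
Complement it base by base (A<->T, C<->G), keeping left-to-right order:
  [0:5] GGAGC -> CCTCG
  [5:10] GAAGC -> CTTCG
  [10:13] TTC -> AAG
Concatenate: CCTCGCTTCGAAG (length 13; written aligned with the template, i.e. 3'->5').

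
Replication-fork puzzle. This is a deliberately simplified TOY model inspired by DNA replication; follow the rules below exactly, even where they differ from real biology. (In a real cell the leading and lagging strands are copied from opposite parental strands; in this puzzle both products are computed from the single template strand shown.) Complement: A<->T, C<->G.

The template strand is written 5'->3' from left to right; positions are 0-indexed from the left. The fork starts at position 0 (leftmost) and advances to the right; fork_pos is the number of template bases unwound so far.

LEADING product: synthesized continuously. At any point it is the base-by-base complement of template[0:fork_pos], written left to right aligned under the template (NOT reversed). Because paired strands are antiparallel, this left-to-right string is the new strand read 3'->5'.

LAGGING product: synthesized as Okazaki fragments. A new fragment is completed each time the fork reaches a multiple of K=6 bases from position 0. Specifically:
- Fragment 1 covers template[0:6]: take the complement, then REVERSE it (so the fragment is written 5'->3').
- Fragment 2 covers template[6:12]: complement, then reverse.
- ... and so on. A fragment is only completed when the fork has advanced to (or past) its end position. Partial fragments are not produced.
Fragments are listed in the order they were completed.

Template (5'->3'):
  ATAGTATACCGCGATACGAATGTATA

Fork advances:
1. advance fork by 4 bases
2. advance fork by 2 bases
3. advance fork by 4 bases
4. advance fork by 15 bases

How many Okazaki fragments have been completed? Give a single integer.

Step 1: advance 4 -> fork_pos = 0 + 4 = 4. Next multiple of 6 is 6 (not reached); still 0 fragment(s).
Step 2: advance 2 -> fork_pos = 4 + 2 = 6. Reached multiple(s) of 6: 6 -> fragment 1 completed (1 total).
Step 3: advance 4 -> fork_pos = 6 + 4 = 10. Next multiple of 6 is 12 (not reached); still 1 fragment(s).
Step 4: advance 15 -> fork_pos = 10 + 15 = 25. Reached multiple(s) of 6: 12, 18, 24 -> fragments 2-4 completed (4 total).
Check: final fork_pos = 25; the multiples of 6 that are <= 25 are 6..24 -> 25 // 6 = 4 completed fragment(s).

Answer: 4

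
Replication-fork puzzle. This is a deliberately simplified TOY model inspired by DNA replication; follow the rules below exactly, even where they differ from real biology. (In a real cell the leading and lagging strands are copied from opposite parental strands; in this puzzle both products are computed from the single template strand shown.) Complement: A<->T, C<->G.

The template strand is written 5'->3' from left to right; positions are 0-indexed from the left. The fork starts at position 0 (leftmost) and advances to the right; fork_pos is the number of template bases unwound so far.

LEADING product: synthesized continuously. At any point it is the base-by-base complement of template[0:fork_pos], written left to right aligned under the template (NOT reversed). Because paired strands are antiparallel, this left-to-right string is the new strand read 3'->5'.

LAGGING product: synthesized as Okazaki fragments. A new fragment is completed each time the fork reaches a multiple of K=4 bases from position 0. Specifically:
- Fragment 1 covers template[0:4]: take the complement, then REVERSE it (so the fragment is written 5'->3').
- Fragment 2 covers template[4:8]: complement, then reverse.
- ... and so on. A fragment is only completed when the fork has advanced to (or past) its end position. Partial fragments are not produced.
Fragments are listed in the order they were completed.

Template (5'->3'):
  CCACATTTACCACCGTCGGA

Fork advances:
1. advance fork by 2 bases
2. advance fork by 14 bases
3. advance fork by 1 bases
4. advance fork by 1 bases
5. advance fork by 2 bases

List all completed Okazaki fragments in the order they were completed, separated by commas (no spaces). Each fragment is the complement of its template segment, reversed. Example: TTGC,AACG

Answer: GTGG,AAAT,TGGT,ACGG,TCCG

Derivation:
Step 1: advance 2 -> fork_pos = 0 + 2 = 2. Next multiple of 4 is 4 (not reached); still 0 fragment(s).
Step 2: advance 14 -> fork_pos = 2 + 14 = 16. Reached multiple(s) of 4: 4, 8, 12, 16 -> fragments 1-4 completed (4 total).
Step 3: advance 1 -> fork_pos = 16 + 1 = 17. Next multiple of 4 is 20 (not reached); still 4 fragment(s).
Step 4: advance 1 -> fork_pos = 17 + 1 = 18. Next multiple of 4 is 20 (not reached); still 4 fragment(s).
Step 5: advance 2 -> fork_pos = 18 + 2 = 20. Reached multiple(s) of 4: 20 -> fragment 5 completed (5 total).
Final fork_pos = 20, so 5 fragment(s) are complete. Build each: template segment -> complement -> reverse.
Fragment 1: template[0:4] = CCAC -> complement GGTG -> reversed GTGG
Fragment 2: template[4:8] = ATTT -> complement TAAA -> reversed AAAT
Fragment 3: template[8:12] = ACCA -> complement TGGT -> reversed TGGT
Fragment 4: template[12:16] = CCGT -> complement GGCA -> reversed ACGG
Fragment 5: template[16:20] = CGGA -> complement GCCT -> reversed TCCG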